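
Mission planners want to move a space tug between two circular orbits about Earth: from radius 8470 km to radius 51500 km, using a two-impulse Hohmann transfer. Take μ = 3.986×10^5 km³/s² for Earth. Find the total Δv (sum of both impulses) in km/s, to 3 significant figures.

Transfer-ellipse semi-major axis a_t = (r₁ + r₂)/2 = (8470 + 51500)/2 = 29985 km.
Circular speed at r₁: v₁ = √(μ/r₁) = √(3.986×10^5/8470) = 6.860045 km/s.
On the transfer ellipse at r₁, v² = μ(2/r − 1/a) gives v_p = √[μ(2/r₁ − 1/a_t)] = 8.990390 km/s.
First burn Δv₁ = |v_p − v₁| = 2.1303 km/s.
At r₂, v₂ = √(μ/r₂) = 2.78205 km/s.
Transfer-orbit speed at r₂: v_a = √[μ(2/r₂ − 1/a_t)] = 1.47861 km/s.
Second burn Δv₂ = |v₂ − v_a| = 1.3034 km/s.
Δv = Δv₁ + Δv₂ = 2.1303 + 1.3034 = 3.434 km/s.

Δv = 3.43 km/s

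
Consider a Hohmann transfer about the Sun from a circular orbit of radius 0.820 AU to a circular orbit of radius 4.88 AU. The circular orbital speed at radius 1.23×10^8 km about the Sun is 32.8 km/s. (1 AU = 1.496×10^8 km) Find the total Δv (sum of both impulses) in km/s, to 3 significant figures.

From the circular-orbit relation v² = μ/r at r = 1.23×10^8 km: μ = v²r = (32.8)² × 1.23×10^8 = 1.32328×10^11 km³/s².
In km: r₁ = 0.820 × 1.496×10^8 = 1.22672×10^8 km; r₂ = 4.88 × 1.496×10^8 = 7.30048×10^8 km.
Transfer-ellipse semi-major axis a_t = (r₁ + r₂)/2 = (1.22672×10^8 + 7.30048×10^8)/2 = 4.2636×10^8 km.
Circular speed at r₁: v₁ = √(μ/r₁) = √(1.32328×10^11/1.22672×10^8) = 32.844 km/s.
Transfer-orbit speed at r₁ (vis-viva equation): v_p = √[μ(2/r₁ − 1/a_t)] = 42.978 km/s.
First burn Δv₁ = |v_p − v₁| = 10.134 km/s.
Circular speed at r₂: v₂ = √(μ/r₂) = 13.46327 km/s.
Transfer-orbit speed at r₂: v_a = √[μ(2/r₂ − 1/a_t)] = 7.221629 km/s.
Second burn Δv₂ = |v₂ − v_a| = 6.2416 km/s.
Δv = Δv₁ + Δv₂ = 10.134 + 6.2416 = 16.38 km/s.

Δv = 16.4 km/s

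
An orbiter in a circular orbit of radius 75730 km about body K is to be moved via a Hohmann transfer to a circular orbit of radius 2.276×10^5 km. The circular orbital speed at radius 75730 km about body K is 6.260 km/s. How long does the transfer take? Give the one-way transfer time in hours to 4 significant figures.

t = 29.92 hours

From the circular-orbit relation v² = μ/r at r = 75730 km: μ = v²r = (6.260)² × 75730 = 2.96768×10^6 km³/s².
Semi-major axis of the transfer orbit: a_t = (75730 + 2.276×10^5)/2 = 1.51665×10^5 km.
Half the transfer-orbit period gives t = π√(a_t³/μ) = 1.077×10^5 s.
Converting: 1.077×10^5 s ÷ 3600 s/hour = 29.92 hours.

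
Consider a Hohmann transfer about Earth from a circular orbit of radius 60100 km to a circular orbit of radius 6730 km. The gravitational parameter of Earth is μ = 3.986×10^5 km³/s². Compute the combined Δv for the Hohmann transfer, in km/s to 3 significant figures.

Semi-major axis of the transfer orbit: a_t = (60100 + 6730)/2 = 33415 km.
Circular speed at r₁: v₁ = √(μ/r₁) = √(3.986×10^5/60100) = 2.57532 km/s.
On the transfer ellipse at r₁, vis-viva equation gives v_a = √[μ(2/r₁ − 1/a_t)] = 1.15576 km/s.
First burn Δv₁ = |v_a − v₁| = 1.420 km/s.
Circular speed at r₂: v₂ = √(μ/r₂) = 7.6959 km/s.
Transfer-orbit speed at r₂: v_p = √[μ(2/r₂ − 1/a_t)] = 10.321 km/s.
Second burn Δv₂ = |v₂ − v_p| = 2.625 km/s.
Δv = Δv₁ + Δv₂ = 1.420 + 2.625 = 4.045 km/s.

Δv = 4.04 km/s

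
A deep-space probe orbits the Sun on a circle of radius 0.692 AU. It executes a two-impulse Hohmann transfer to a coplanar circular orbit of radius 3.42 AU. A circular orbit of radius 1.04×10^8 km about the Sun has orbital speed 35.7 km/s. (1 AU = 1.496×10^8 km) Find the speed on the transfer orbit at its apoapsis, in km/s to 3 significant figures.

From the circular-orbit relation v² = μ/r at r = 1.04×10^8 km: μ = v²r = (35.7)² × 1.04×10^8 = 1.32547×10^11 km³/s².
In km: r₁ = 0.692 × 1.496×10^8 = 1.035232×10^8 km; r₂ = 3.42 × 1.496×10^8 = 5.11632×10^8 km.
Semi-major axis of the transfer orbit: a_t = (1.035232×10^8 + 5.11632×10^8)/2 = 3.075776×10^8 km.
The apoapsis of the transfer ellipse is at r = 5.11632×10^8 km.
Vis-viva: v = √[μ(2/r − 1/a_t)] = √[1.32547×10^11 × (2/5.11632×10^8 − 1/3.075776×10^8)] = 9.338 km/s.

v = 9.34 km/s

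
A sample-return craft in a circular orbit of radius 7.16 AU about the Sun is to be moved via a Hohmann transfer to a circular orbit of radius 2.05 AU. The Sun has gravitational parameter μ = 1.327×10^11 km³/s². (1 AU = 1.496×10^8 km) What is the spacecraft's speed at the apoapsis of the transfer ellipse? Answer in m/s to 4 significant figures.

In km: r₁ = 7.16 × 1.496×10^8 = 1.071136×10^9 km; r₂ = 2.05 × 1.496×10^8 = 3.0668×10^8 km.
Transfer-ellipse semi-major axis a_t = (r₁ + r₂)/2 = (1.071136×10^9 + 3.0668×10^8)/2 = 6.88908×10^8 km.
At apoapsis, r = 1.071136×10^9 km.
From the vis-viva equation, v = √[μ(2/r − 1/a_t)] = 7.426 km/s.

v = 7426 m/s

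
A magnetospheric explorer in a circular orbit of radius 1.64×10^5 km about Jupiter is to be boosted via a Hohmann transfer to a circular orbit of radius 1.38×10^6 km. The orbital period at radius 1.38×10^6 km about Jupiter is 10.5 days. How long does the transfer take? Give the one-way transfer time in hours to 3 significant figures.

t = 52.7 hours

From Kepler's third law T² = 4π²r³/μ at r = 1.38×10^6 km, T = 10.5 days = 10.5 × 86400 s = 9.072×10^5 s: μ = 4π²r³/T² = 1.26064×10^8 km³/s².
Transfer-ellipse semi-major axis a_t = (r₁ + r₂)/2 = (1.640×10^5 + 1.380×10^6)/2 = 7.720×10^5 km.
By Kepler's third law the transfer-orbit period is T = 2π√(a_t³/μ), so t = T/2 = 1.898×10^5 s.
Converting: 1.898×10^5 s ÷ 3600 s/hour = 52.7 hours.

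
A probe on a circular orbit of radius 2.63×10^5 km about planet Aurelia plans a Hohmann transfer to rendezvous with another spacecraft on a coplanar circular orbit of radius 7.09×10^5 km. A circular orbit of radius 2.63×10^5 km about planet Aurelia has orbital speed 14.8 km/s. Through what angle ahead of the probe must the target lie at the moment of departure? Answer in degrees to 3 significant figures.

φ = 77.8°

From the circular-orbit relation v² = μ/r at r = 2.63×10^5 km: μ = v²r = (14.8)² × 2.63×10^5 = 5.76075×10^7 km³/s².
The Hohmann ellipse has a_t = (r₁ + r₂)/2 = 4.860×10^5 km.
The half-period of the transfer ellipse is t = π√(a_t³/μ) = 1.4024×10^5 s.
Target angular speed ω₂ = √(μ/r₂³) = 1.2714×10^-5 rad/s.
Angle swept by the target during transfer: ω₂·t = 1.783 rad = 102.2°.
Arrival is 180° from departure on the ellipse, so φ = 180° − 102.2° = 77.8°.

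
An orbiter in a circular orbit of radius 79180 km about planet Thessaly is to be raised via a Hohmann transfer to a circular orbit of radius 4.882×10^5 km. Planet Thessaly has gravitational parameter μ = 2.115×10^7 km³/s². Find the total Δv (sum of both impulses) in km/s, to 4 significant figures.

The Hohmann ellipse has a_t = (r₁ + r₂)/2 = 2.8369×10^5 km.
At r₁ the circular-orbit speed is v₁ = √(μ/r₁) = 16.344 km/s.
Transfer-orbit speed at r₁ (vis-viva equation): v_p = √[μ(2/r₁ − 1/a_t)] = 21.440 km/s.
First burn Δv₁ = |v_p − v₁| = 5.096 km/s.
Circular speed at r₂: v₂ = √(μ/r₂) = 6.582 km/s.
Transfer-orbit speed at r₂: v_a = √[μ(2/r₂ − 1/a_t)] = 3.477 km/s.
Second burn Δv₂ = |v₂ − v_a| = 3.105 km/s.
Total Δv = Δv₁ + Δv₂ = 8.201 km/s.

Δv = 8.201 km/s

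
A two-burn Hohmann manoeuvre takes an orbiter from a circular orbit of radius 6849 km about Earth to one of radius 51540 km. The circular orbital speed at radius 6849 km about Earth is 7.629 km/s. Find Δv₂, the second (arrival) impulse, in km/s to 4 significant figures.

From the circular-orbit relation v² = μ/r at r = 6849 km: μ = v²r = (7.629)² × 6849 = 3.98623×10^5 km³/s².
Transfer-ellipse semi-major axis a_t = (r₁ + r₂)/2 = (6849 + 51540)/2 = 29194.5 km.
On the circular orbit at r = 51540 km, v_c = √(μ/r) = 2.781 km/s.
Vis-viva on the transfer ellipse at r = 51540 km gives v_t = √[μ(2/r − 1/a_t)] = 1.347 km/s.
Δv₂ = |v_t − v_c| = |1.347 − 2.781| = 1.434 km/s.

Δv₂ = 1.434 km/s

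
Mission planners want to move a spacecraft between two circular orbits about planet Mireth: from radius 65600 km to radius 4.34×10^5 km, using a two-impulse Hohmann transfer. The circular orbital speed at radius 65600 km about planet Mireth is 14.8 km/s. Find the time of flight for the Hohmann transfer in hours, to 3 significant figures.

t = 28.7 hours

From the circular-orbit relation v² = μ/r at r = 65600 km: μ = v²r = (14.8)² × 65600 = 1.43690×10^7 km³/s².
The Hohmann ellipse has a_t = (r₁ + r₂)/2 = 2.498×10^5 km.
Transfer time t = π√(a_t³/μ) = π√((2.498×10^5)³ / 1.43690×10^7) = 1.0347×10^5 s.
Converting: 1.0347×10^5 s ÷ 3600 s/hour = 28.7 hours.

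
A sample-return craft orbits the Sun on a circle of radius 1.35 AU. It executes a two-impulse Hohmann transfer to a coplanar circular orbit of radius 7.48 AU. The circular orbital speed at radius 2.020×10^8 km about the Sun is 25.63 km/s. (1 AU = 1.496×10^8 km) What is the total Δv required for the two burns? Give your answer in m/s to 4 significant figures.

Δv = 12600 m/s

From the circular-orbit relation v² = μ/r at r = 2.020×10^8 km: μ = v²r = (25.63)² × 2.020×10^8 = 1.32693×10^11 km³/s².
In km: r₁ = 1.35 × 1.496×10^8 = 2.0196×10^8 km; r₂ = 7.48 × 1.496×10^8 = 1.119008×10^9 km.
The Hohmann ellipse has a_t = (r₁ + r₂)/2 = 6.60484×10^8 km.
At r₁ the circular-orbit speed is v₁ = √(μ/r₁) = 25.633 km/s.
On the transfer ellipse at r₁, vis-viva gives v_p = √[μ(2/r₁ − 1/a_t)] = 33.364 km/s.
First burn Δv₁ = |v_p − v₁| = 7.731 km/s.
Circular speed at r₂: v₂ = √(μ/r₂) = 10.89 km/s.
Transfer-orbit speed at r₂: v_a = √[μ(2/r₂ − 1/a_t)] = 6.022 km/s.
Second burn Δv₂ = |v₂ − v_a| = 4.868 km/s.
Total Δv = Δv₁ + Δv₂ = 12.60 km/s.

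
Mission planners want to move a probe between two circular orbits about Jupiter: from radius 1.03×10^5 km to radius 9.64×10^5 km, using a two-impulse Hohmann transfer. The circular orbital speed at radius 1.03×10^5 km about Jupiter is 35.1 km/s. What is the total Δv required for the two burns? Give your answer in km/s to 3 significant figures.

Δv = 18.5 km/s

From the circular-orbit relation v² = μ/r at r = 1.03×10^5 km: μ = v²r = (35.1)² × 1.03×10^5 = 1.26897×10^8 km³/s².
The Hohmann ellipse has a_t = (r₁ + r₂)/2 = 5.335×10^5 km.
At r₁ the circular-orbit speed is v₁ = √(μ/r₁) = 35.10 km/s.
Transfer-orbit speed at r₁ (v² = μ(2/r − 1/a)): v_p = √[μ(2/r₁ − 1/a_t)] = 47.18 km/s.
First burn Δv₁ = |v_p − v₁| = 12.08 km/s.
At r₂, v₂ = √(μ/r₂) = 11.473 km/s.
Transfer-orbit speed at r₂: v_a = √[μ(2/r₂ − 1/a_t)] = 5.0413 km/s.
Second burn Δv₂ = |v₂ − v_a| = 6.432 km/s.
Total Δv = Δv₁ + Δv₂ = 18.51 km/s.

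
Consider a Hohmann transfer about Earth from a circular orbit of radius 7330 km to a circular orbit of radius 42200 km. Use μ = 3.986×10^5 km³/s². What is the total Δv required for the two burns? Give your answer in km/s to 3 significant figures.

The Hohmann ellipse has a_t = (r₁ + r₂)/2 = 24765 km.
Circular speed at r₁: v₁ = √(μ/r₁) = √(3.986×10^5/7330) = 7.374 km/s.
On the transfer ellipse at r₁, vis-viva equation gives v_p = √[μ(2/r₁ − 1/a_t)] = 9.626 km/s.
First burn Δv₁ = |v_p − v₁| = 2.252 km/s.
At r₂, v₂ = √(μ/r₂) = 3.073 km/s.
Transfer-orbit speed at r₂: v_a = √[μ(2/r₂ − 1/a_t)] = 1.672 km/s.
Second burn Δv₂ = |v₂ − v_a| = 1.401 km/s.
Total Δv = Δv₁ + Δv₂ = 3.653 km/s.

Δv = 3.65 km/s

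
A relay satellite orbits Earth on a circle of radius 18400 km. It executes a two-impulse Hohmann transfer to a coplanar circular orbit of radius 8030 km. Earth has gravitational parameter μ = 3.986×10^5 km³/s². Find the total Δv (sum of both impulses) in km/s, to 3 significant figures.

Δv = 2.29 km/s

Semi-major axis of the transfer orbit: a_t = (18400 + 8030)/2 = 13215 km.
Circular speed at r₁: v₁ = √(μ/r₁) = √(3.986×10^5/18400) = 4.654 km/s.
On the transfer ellipse at r₁, v² = μ(2/r − 1/a) gives v_a = √[μ(2/r₁ − 1/a_t)] = 3.628 km/s.
First burn Δv₁ = |v_a − v₁| = 1.026 km/s.
Circular speed at r₂: v₂ = √(μ/r₂) = 7.0455 km/s.
Transfer-orbit speed at r₂: v_p = √[μ(2/r₂ − 1/a_t)] = 8.3135 km/s.
Second burn Δv₂ = |v₂ − v_p| = 1.268 km/s.
Total Δv = Δv₁ + Δv₂ = 2.294 km/s.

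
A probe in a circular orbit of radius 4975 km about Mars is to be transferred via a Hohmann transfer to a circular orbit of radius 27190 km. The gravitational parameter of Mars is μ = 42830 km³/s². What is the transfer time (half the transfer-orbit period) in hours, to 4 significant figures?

Semi-major axis of the transfer orbit: a_t = (4975 + 27190)/2 = 16082.5 km.
Transfer time t = π√(a_t³/μ) = π√((16082.5)³ / 42830) = 30960 s.
Converting: 30960 s ÷ 3600 s/hour = 8.600 hours.

t = 8.600 hours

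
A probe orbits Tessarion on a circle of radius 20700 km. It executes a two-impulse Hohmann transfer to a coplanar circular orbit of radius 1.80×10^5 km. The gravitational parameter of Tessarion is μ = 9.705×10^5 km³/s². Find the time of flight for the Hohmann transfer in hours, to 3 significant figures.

Semi-major axis of the transfer orbit: a_t = (20700 + 1.800×10^5)/2 = 1.0035×10^5 km.
By Kepler's third law the transfer-orbit period is T = 2π√(a_t³/μ), so t = T/2 = 1.014×10^5 s.
Converting: 1.014×10^5 s ÷ 3600 s/hour = 28.2 hours.

t = 28.2 hours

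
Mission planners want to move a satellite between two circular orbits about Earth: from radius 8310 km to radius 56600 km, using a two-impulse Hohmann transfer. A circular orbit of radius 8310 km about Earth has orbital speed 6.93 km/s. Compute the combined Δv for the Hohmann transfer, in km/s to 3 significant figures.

From the circular-orbit relation v² = μ/r at r = 8310 km: μ = v²r = (6.93)² × 8310 = 3.99087×10^5 km³/s².
The Hohmann ellipse has a_t = (r₁ + r₂)/2 = 32455 km.
At r₁ the circular-orbit speed is v₁ = √(μ/r₁) = 6.9300 km/s.
On the transfer ellipse at r₁, v² = μ(2/r − 1/a) gives v_p = √[μ(2/r₁ − 1/a_t)] = 9.1517 km/s.
First burn Δv₁ = |v_p − v₁| = 2.2217 km/s.
Circular speed at r₂: v₂ = √(μ/r₂) = 2.65537 km/s.
Transfer-orbit speed at r₂: v_a = √[μ(2/r₂ − 1/a_t)] = 1.34365 km/s.
Second burn Δv₂ = |v₂ − v_a| = 1.3117 km/s.
Δv = Δv₁ + Δv₂ = 2.2217 + 1.3117 = 3.533 km/s.

Δv = 3.53 km/s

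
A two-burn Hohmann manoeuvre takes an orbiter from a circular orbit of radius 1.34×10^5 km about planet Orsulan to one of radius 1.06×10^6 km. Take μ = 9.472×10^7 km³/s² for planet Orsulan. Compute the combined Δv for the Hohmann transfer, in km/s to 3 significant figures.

Δv = 13.8 km/s

Transfer-ellipse semi-major axis a_t = (r₁ + r₂)/2 = (1.340×10^5 + 1.060×10^6)/2 = 5.970×10^5 km.
Circular speed at r₁: v₁ = √(μ/r₁) = √(9.472×10^7/1.340×10^5) = 26.59 km/s.
On the transfer ellipse at r₁, v² = μ(2/r − 1/a) gives v_p = √[μ(2/r₁ − 1/a_t)] = 35.43 km/s.
First burn Δv₁ = |v_p − v₁| = 8.840 km/s.
At r₂, v₂ = √(μ/r₂) = 9.453 km/s.
Transfer-orbit speed at r₂: v_a = √[μ(2/r₂ − 1/a_t)] = 4.479 km/s.
Second burn Δv₂ = |v₂ − v_a| = 4.974 km/s.
Δv = Δv₁ + Δv₂ = 8.840 + 4.974 = 13.81 km/s.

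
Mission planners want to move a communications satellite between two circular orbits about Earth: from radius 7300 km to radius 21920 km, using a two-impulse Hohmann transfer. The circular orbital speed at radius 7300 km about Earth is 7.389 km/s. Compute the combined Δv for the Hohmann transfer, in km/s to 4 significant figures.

Δv = 2.912 km/s

From the circular-orbit relation v² = μ/r at r = 7300 km: μ = v²r = (7.389)² × 7300 = 3.98560×10^5 km³/s².
The Hohmann ellipse has a_t = (r₁ + r₂)/2 = 14610 km.
Circular speed at r₁: v₁ = √(μ/r₁) = √(3.98560×10^5/7300) = 7.389 km/s.
On the transfer ellipse at r₁, vis-viva equation gives v_p = √[μ(2/r₁ − 1/a_t)] = 9.051 km/s.
First burn Δv₁ = |v_p − v₁| = 1.662 km/s.
At r₂, v₂ = √(μ/r₂) = 4.264 km/s.
Transfer-orbit speed at r₂: v_a = √[μ(2/r₂ − 1/a_t)] = 3.014 km/s.
Second burn Δv₂ = |v₂ − v_a| = 1.250 km/s.
Δv = Δv₁ + Δv₂ = 1.662 + 1.250 = 2.912 km/s.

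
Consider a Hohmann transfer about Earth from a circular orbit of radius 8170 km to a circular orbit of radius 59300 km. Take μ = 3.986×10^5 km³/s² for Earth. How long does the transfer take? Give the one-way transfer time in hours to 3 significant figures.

Transfer-ellipse semi-major axis a_t = (r₁ + r₂)/2 = (8170 + 59300)/2 = 33735 km.
Transfer time t = π√(a_t³/μ) = π√((33735)³ / 3.986×10^5) = 30830 s.
Converting: 30830 s ÷ 3600 s/hour = 8.56 hours.

t = 8.56 hours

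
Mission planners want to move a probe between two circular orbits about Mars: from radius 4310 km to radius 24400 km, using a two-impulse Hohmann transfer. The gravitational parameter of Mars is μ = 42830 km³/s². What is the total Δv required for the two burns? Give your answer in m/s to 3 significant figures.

Δv = 1560 m/s

Transfer-ellipse semi-major axis a_t = (r₁ + r₂)/2 = (4310 + 24400)/2 = 14355 km.
Circular speed at r₁: v₁ = √(μ/r₁) = √(42830/4310) = 3.1524 km/s.
Transfer-orbit speed at r₁ (vis-viva equation): v_p = √[μ(2/r₁ − 1/a_t)] = 4.1099 km/s.
First burn Δv₁ = |v_p − v₁| = 0.9575 km/s.
Circular speed at r₂: v₂ = √(μ/r₂) = 1.3249 km/s.
Transfer-orbit speed at r₂: v_a = √[μ(2/r₂ − 1/a_t)] = 0.72597 km/s.
Second burn Δv₂ = |v₂ − v_a| = 0.5989 km/s.
Δv = Δv₁ + Δv₂ = 0.9575 + 0.5989 = 1.556 km/s.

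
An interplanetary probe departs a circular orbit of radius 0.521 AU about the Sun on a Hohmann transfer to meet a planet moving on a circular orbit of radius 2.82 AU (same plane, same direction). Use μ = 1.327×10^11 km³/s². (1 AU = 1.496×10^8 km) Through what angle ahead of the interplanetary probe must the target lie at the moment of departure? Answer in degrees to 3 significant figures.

In km: r₁ = 0.521 × 1.496×10^8 = 7.79416×10^7 km; r₂ = 2.82 × 1.496×10^8 = 4.21872×10^8 km.
Semi-major axis of the transfer orbit: a_t = (7.79416×10^7 + 4.21872×10^8)/2 = 2.499068×10^8 km.
Transfer time t = π√(a_t³/μ) = 3.4071×10^7 s.
Target angular speed ω₂ = √(μ/r₂³) = 4.2040×10^-8 rad/s.
Angle swept by the target during transfer: ω₂·t = 1.43234 rad = 82.07°.
Arrival is 180° from departure on the ellipse, so φ = 180° − 82.07° = 97.9°.

φ = 97.9°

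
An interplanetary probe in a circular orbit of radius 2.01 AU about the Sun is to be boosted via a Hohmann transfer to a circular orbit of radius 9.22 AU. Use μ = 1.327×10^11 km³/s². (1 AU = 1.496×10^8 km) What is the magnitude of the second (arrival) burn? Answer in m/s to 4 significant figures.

Δv₂ = 3940 m/s

In km: r₁ = 2.01 × 1.496×10^8 = 3.00696×10^8 km; r₂ = 9.22 × 1.496×10^8 = 1.379312×10^9 km.
Transfer-ellipse semi-major axis a_t = (r₁ + r₂)/2 = (3.00696×10^8 + 1.379312×10^9)/2 = 8.40004×10^8 km.
On the circular orbit at r = 1.379312×10^9 km, v_c = √(μ/r) = 9.809 km/s.
Transfer-orbit speed at the same r (vis-viva, a = a_t): v_t = √[μ(2/r − 1/a_t)] = 5.869 km/s.
Δv₂ = |v_t − v_c| = |5.869 − 9.809| = 3.940 km/s.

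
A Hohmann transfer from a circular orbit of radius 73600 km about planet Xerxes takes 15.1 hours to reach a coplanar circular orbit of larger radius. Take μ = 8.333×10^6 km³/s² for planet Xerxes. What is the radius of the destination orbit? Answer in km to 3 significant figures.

r₂ = 1.98×10^5 km

Transfer time t = 15.1 hours = 54360 s, and t = π√(a_t³/μ).
So a_t = (μ t²/π²)^(1/3) = (8.333×10^6 × (54360)² / π²)^(1/3) = 1.3563×10^5 km.
Since a_t = (r₁ + r₂)/2, r₂ = 2a_t − r₁ = 2×1.3563×10^5 − 73600 = 1.9766×10^5 km.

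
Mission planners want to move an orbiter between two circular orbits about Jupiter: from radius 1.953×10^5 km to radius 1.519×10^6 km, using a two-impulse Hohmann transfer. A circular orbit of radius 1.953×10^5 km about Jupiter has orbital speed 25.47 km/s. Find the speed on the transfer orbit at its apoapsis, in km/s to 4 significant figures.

v = 4.359 km/s

From the circular-orbit relation v² = μ/r at r = 1.953×10^5 km: μ = v²r = (25.47)² × 1.953×10^5 = 1.26695×10^8 km³/s².
The Hohmann ellipse has a_t = (r₁ + r₂)/2 = 8.5715×10^5 km.
The apoapsis of the transfer ellipse is at r = 1.519×10^6 km.
Applying v² = μ(2/r − 1/a_t): v = 4.359 km/s.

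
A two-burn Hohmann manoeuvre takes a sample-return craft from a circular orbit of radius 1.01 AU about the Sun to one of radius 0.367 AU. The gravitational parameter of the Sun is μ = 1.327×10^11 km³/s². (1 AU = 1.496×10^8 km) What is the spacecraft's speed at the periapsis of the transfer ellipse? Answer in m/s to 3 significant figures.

In km: r₁ = 1.01 × 1.496×10^8 = 1.51096×10^8 km; r₂ = 0.367 × 1.496×10^8 = 5.49032×10^7 km.
Semi-major axis of the transfer orbit: a_t = (1.51096×10^8 + 5.49032×10^7)/2 = 1.029996×10^8 km.
The periapsis of the transfer ellipse is at r = 5.49032×10^7 km.
From the vis-viva equation, v = √[μ(2/r − 1/a_t)] = 59.55 km/s.

v = 59500 m/s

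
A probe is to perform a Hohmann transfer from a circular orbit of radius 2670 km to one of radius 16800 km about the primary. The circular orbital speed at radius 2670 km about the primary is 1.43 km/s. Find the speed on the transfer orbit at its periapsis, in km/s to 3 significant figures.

From the circular-orbit relation v² = μ/r at r = 2670 km: μ = v²r = (1.43)² × 2670 = 5459.88 km³/s².
The Hohmann ellipse has a_t = (r₁ + r₂)/2 = 9735 km.
The periapsis of the transfer ellipse is at r = 2670 km.
Vis-viva: v = √[μ(2/r − 1/a_t)] = √[5459.88 × (2/2670 − 1/9735)] = 1.879 km/s.

v = 1.88 km/s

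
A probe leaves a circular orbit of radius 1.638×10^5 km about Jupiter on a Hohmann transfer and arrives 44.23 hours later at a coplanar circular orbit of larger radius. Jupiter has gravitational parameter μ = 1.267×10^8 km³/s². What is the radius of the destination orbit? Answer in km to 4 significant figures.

r₂ = 1.212×10^6 km

Transfer time t = 44.23 hours = 1.59228×10^5 s, and t = π√(a_t³/μ).
So a_t = (μ t²/π²)^(1/3) = (1.267×10^8 × (1.59228×10^5)² / π²)^(1/3) = 6.8787×10^5 km.
Since a_t = (r₁ + r₂)/2, r₂ = 2a_t − r₁ = 2×6.8787×10^5 − 1.638×10^5 = 1.21194×10^6 km.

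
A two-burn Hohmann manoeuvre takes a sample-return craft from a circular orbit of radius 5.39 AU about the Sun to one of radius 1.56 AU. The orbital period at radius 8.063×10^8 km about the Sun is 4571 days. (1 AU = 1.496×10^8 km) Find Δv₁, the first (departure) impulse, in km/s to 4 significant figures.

From Kepler's third law T² = 4π²r³/μ at r = 8.063×10^8 km, T = 4571 days = 4571 × 86400 s = 3.949344×10^8 s: μ = 4π²r³/T² = 1.32678×10^11 km³/s².
In km: r₁ = 5.39 × 1.496×10^8 = 8.06344×10^8 km; r₂ = 1.56 × 1.496×10^8 = 2.33376×10^8 km.
Semi-major axis of the transfer orbit: a_t = (8.06344×10^8 + 2.33376×10^8)/2 = 5.1986×10^8 km.
On the circular orbit at r = 8.06344×10^8 km, v_c = √(μ/r) = 12.8274 km/s.
Transfer-orbit speed at the same r (vis-viva, a = a_t): v_t = √[μ(2/r − 1/a_t)] = 8.59458 km/s.
Δv₁ = |v_t − v_c| = |8.59458 − 12.8274| = 4.233 km/s.

Δv₁ = 4.233 km/s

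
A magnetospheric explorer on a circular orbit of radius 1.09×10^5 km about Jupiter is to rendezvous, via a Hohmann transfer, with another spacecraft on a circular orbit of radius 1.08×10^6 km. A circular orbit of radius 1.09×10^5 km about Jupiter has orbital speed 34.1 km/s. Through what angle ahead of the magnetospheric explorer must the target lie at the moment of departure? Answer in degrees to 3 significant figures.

From the circular-orbit relation v² = μ/r at r = 1.09×10^5 km: μ = v²r = (34.1)² × 1.09×10^5 = 1.26746×10^8 km³/s².
Transfer-ellipse semi-major axis a_t = (r₁ + r₂)/2 = (1.090×10^5 + 1.080×10^6)/2 = 5.945×10^5 km.
The half-period of the transfer ellipse is t = π√(a_t³/μ) = 1.279×10^5 s.
The target's mean motion on its circular orbit is ω₂ = √(μ/r₂³) = 1.003×10^-5 rad/s.
Angle swept by the target during transfer: ω₂·t = 1.283 rad = 73.51°.
Arrival is 180° from departure on the ellipse, so φ = 180° − 73.51° = 106°.

φ = 106°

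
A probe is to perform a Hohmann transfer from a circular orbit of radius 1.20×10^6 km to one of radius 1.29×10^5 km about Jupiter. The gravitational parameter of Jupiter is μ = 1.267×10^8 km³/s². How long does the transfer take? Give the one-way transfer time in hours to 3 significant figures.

t = 42.0 hours

Semi-major axis of the transfer orbit: a_t = (1.200×10^6 + 1.290×10^5)/2 = 6.645×10^5 km.
Half the transfer-orbit period gives t = π√(a_t³/μ) = 1.512×10^5 s.
Converting: 1.512×10^5 s ÷ 3600 s/hour = 42.0 hours.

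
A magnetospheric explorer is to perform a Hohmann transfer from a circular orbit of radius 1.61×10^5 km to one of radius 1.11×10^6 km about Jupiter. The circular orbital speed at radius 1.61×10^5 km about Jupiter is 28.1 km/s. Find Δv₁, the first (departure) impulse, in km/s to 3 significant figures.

From the circular-orbit relation v² = μ/r at r = 1.61×10^5 km: μ = v²r = (28.1)² × 1.61×10^5 = 1.27127×10^8 km³/s².
Semi-major axis of the transfer orbit: a_t = (1.610×10^5 + 1.110×10^6)/2 = 6.355×10^5 km.
On the circular orbit at r = 1.610×10^5 km, v_c = √(μ/r) = 28.100 km/s.
Transfer-orbit speed at the same r (vis-viva, a = a_t): v_t = √[μ(2/r − 1/a_t)] = 37.137 km/s.
Δv₁ = |v_t − v_c| = |37.137 − 28.100| = 9.037 km/s.

Δv₁ = 9.04 km/s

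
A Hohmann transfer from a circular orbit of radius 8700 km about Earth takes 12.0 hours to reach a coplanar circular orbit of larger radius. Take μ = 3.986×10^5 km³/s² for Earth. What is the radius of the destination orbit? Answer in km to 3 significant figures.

Transfer time t = 12.0 hours = 43200 s, and t = π√(a_t³/μ).
So a_t = (μ t²/π²)^(1/3) = (3.986×10^5 × (43200)² / π²)^(1/3) = 42241 km.
Since a_t = (r₁ + r₂)/2, r₂ = 2a_t − r₁ = 2×42241 − 8700 = 75782 km.

r₂ = 75800 km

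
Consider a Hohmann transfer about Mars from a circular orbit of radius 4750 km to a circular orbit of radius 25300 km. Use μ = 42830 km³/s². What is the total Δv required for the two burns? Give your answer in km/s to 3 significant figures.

Δv = 1.46 km/s

Semi-major axis of the transfer orbit: a_t = (4750 + 25300)/2 = 15025 km.
At r₁ the circular-orbit speed is v₁ = √(μ/r₁) = 3.0028 km/s.
Transfer-orbit speed at r₁ (v² = μ(2/r − 1/a)): v_p = √[μ(2/r₁ − 1/a_t)] = 3.8965 km/s.
First burn Δv₁ = |v_p − v₁| = 0.8937 km/s.
Circular speed at r₂: v₂ = √(μ/r₂) = 1.3011 km/s.
Transfer-orbit speed at r₂: v_a = √[μ(2/r₂ − 1/a_t)] = 0.73157 km/s.
Second burn Δv₂ = |v₂ − v_a| = 0.5695 km/s.
Total Δv = Δv₁ + Δv₂ = 1.463 km/s.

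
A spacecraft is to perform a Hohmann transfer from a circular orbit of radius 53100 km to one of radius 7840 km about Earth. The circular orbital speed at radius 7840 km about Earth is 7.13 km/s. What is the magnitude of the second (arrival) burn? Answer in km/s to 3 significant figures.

From the circular-orbit relation v² = μ/r at r = 7840 km: μ = v²r = (7.13)² × 7840 = 3.98561×10^5 km³/s².
Semi-major axis of the transfer orbit: a_t = (53100 + 7840)/2 = 30470 km.
Circular speed at r = 7840 km: v_c = √(μ/r) = 7.130 km/s.
Vis-viva on the transfer ellipse at r = 7840 km gives v_t = √[μ(2/r − 1/a_t)] = 9.412 km/s.
Δv₂ = |v_t − v_c| = |9.412 − 7.130| = 2.282 km/s.

Δv₂ = 2.28 km/s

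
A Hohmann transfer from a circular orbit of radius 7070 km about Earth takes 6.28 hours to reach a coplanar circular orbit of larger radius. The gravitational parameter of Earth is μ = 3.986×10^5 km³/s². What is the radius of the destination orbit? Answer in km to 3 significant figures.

r₂ = 47800 km

Transfer time t = 6.28 hours = 22608 s, and t = π√(a_t³/μ).
So a_t = (μ t²/π²)^(1/3) = (3.986×10^5 × (22608)² / π²)^(1/3) = 27432 km.
Since a_t = (r₁ + r₂)/2, r₂ = 2a_t − r₁ = 2×27432 − 7070 = 47794 km.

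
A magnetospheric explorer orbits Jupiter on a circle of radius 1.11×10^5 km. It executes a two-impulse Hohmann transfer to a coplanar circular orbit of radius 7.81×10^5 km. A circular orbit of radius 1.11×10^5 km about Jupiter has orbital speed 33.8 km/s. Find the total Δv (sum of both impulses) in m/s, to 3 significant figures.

From the circular-orbit relation v² = μ/r at r = 1.11×10^5 km: μ = v²r = (33.8)² × 1.11×10^5 = 1.26811×10^8 km³/s².
Transfer-ellipse semi-major axis a_t = (r₁ + r₂)/2 = (1.110×10^5 + 7.810×10^5)/2 = 4.460×10^5 km.
Circular speed at r₁: v₁ = √(μ/r₁) = √(1.26811×10^8/1.110×10^5) = 33.800 km/s.
On the transfer ellipse at r₁, vis-viva gives v_p = √[μ(2/r₁ − 1/a_t)] = 44.728 km/s.
First burn Δv₁ = |v_p − v₁| = 10.928 km/s.
At r₂, v₂ = √(μ/r₂) = 12.7424 km/s.
Transfer-orbit speed at r₂: v_a = √[μ(2/r₂ − 1/a_t)] = 6.35692 km/s.
Second burn Δv₂ = |v₂ − v_a| = 6.3855 km/s.
Δv = Δv₁ + Δv₂ = 10.928 + 6.3855 = 17.31 km/s.

Δv = 17300 m/s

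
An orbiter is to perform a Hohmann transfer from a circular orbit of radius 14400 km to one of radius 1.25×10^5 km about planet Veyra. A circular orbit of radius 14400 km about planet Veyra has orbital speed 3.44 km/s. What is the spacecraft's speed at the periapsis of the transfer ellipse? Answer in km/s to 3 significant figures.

From the circular-orbit relation v² = μ/r at r = 14400 km: μ = v²r = (3.44)² × 14400 = 1.70404×10^5 km³/s².
The Hohmann ellipse has a_t = (r₁ + r₂)/2 = 69700 km.
At periapsis, r = 14400 km.
From the vis-viva equation, v = √[μ(2/r − 1/a_t)] = 4.607 km/s.

v = 4.61 km/s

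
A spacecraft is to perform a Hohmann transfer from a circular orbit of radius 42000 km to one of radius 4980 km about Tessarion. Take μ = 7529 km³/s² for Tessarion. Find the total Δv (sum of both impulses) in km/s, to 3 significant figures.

Δv = 0.643 km/s

Semi-major axis of the transfer orbit: a_t = (42000 + 4980)/2 = 23490 km.
Circular speed at r₁: v₁ = √(μ/r₁) = √(7529/42000) = 0.42339 km/s.
Transfer-orbit speed at r₁ (v² = μ(2/r − 1/a)): v_a = √[μ(2/r₁ − 1/a_t)] = 0.19495 km/s.
First burn Δv₁ = |v_a − v₁| = 0.2284 km/s.
Circular speed at r₂: v₂ = √(μ/r₂) = 1.22957 km/s.
Transfer-orbit speed at r₂: v_p = √[μ(2/r₂ − 1/a_t)] = 1.64413 km/s.
Second burn Δv₂ = |v₂ − v_p| = 0.4146 km/s.
Δv = Δv₁ + Δv₂ = 0.2284 + 0.4146 = 0.6430 km/s.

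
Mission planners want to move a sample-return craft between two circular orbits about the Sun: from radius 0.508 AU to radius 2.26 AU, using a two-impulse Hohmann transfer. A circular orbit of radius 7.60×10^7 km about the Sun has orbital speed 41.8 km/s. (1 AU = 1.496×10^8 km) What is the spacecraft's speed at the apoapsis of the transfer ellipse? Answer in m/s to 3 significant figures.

From the circular-orbit relation v² = μ/r at r = 7.60×10^7 km: μ = v²r = (41.8)² × 7.60×10^7 = 1.32790×10^11 km³/s².
In km: r₁ = 0.508 × 1.496×10^8 = 7.59968×10^7 km; r₂ = 2.26 × 1.496×10^8 = 3.38096×10^8 km.
Transfer-ellipse semi-major axis a_t = (r₁ + r₂)/2 = (7.59968×10^7 + 3.38096×10^8)/2 = 2.070464×10^8 km.
At apoapsis, r = 3.38096×10^8 km.
Applying v² = μ(2/r − 1/a_t): v = 12.01 km/s.

v = 12000 m/s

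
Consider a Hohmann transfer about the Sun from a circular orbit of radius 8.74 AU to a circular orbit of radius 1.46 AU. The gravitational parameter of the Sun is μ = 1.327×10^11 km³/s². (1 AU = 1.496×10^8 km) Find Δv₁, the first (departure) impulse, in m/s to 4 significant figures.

Δv₁ = 4684 m/s

In km: r₁ = 8.74 × 1.496×10^8 = 1.307504×10^9 km; r₂ = 1.46 × 1.496×10^8 = 2.18416×10^8 km.
Transfer-ellipse semi-major axis a_t = (r₁ + r₂)/2 = (1.307504×10^9 + 2.18416×10^8)/2 = 7.6296×10^8 km.
Circular speed at r = 1.307504×10^9 km: v_c = √(μ/r) = 10.074 km/s.
Transfer-orbit speed at the same r (vis-viva, a = a_t): v_t = √[μ(2/r − 1/a_t)] = 5.3902 km/s.
Δv₁ = |v_t − v_c| = |5.3902 − 10.074| = 4.684 km/s.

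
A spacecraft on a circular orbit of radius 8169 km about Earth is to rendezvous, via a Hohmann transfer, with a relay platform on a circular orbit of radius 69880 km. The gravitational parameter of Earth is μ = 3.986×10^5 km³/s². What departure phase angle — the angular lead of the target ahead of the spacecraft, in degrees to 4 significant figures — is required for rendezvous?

φ = 104.9°

The Hohmann ellipse has a_t = (r₁ + r₂)/2 = 39024.5 km.
The half-period of the transfer ellipse is t = π√(a_t³/μ) = 38360 s.
The target's mean motion on its circular orbit is ω₂ = √(μ/r₂³) = 3.418×10^-5 rad/s.
Angle swept by the target during transfer: ω₂·t = 1.3111 rad = 75.12°.
The spacecraft traverses 180° on the transfer ellipse, so the target must lead by 180° − 75.12° = 104.9°.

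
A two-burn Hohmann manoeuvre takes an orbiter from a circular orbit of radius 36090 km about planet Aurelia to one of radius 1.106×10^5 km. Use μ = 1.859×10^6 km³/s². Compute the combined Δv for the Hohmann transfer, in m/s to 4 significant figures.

Δv = 2860 m/s

Transfer-ellipse semi-major axis a_t = (r₁ + r₂)/2 = (36090 + 1.106×10^5)/2 = 73345 km.
At r₁ the circular-orbit speed is v₁ = √(μ/r₁) = 7.177 km/s.
Transfer-orbit speed at r₁ (v² = μ(2/r − 1/a)): v_p = √[μ(2/r₁ − 1/a_t)] = 8.813 km/s.
First burn Δv₁ = |v_p − v₁| = 1.636 km/s.
At r₂, v₂ = √(μ/r₂) = 4.100 km/s.
Transfer-orbit speed at r₂: v_a = √[μ(2/r₂ − 1/a_t)] = 2.876 km/s.
Second burn Δv₂ = |v₂ − v_a| = 1.224 km/s.
Total Δv = Δv₁ + Δv₂ = 2.860 km/s.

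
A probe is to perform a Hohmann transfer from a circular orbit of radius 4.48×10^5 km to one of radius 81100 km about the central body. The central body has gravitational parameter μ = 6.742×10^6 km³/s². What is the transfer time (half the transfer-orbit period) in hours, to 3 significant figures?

Semi-major axis of the transfer orbit: a_t = (4.480×10^5 + 81100)/2 = 2.6455×10^5 km.
Transfer time t = π√(a_t³/μ) = π√((2.6455×10^5)³ / 6.742×10^6) = 1.646×10^5 s.
Converting: 1.646×10^5 s ÷ 3600 s/hour = 45.7 hours.

t = 45.7 hours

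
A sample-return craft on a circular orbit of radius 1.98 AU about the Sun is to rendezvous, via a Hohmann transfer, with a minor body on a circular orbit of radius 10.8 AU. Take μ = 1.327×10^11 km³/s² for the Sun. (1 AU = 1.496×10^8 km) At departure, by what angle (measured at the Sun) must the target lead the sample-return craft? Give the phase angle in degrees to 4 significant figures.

φ = 98.08°

In km: r₁ = 1.98 × 1.496×10^8 = 2.96208×10^8 km; r₂ = 10.8 × 1.496×10^8 = 1.61568×10^9 km.
Semi-major axis of the transfer orbit: a_t = (2.96208×10^8 + 1.61568×10^9)/2 = 9.55944×10^8 km.
The half-period of the transfer ellipse is t = π√(a_t³/μ) = 2.5490×10^8 s.
Target angular speed ω₂ = √(μ/r₂³) = 5.6092×10^-9 rad/s.
Angle swept by the target during transfer: ω₂·t = 1.4298 rad = 81.92°.
Arrival is 180° from departure on the ellipse, so φ = 180° − 81.92° = 98.08°.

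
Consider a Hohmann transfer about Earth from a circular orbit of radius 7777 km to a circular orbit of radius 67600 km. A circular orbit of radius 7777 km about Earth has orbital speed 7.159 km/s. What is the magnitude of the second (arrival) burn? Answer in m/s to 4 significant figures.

From the circular-orbit relation v² = μ/r at r = 7777 km: μ = v²r = (7.159)² × 7777 = 3.98581×10^5 km³/s².
The Hohmann ellipse has a_t = (r₁ + r₂)/2 = 37688.5 km.
Circular speed at r = 67600 km: v_c = √(μ/r) = 2.428 km/s.
Transfer-orbit speed at the same r (vis-viva, a = a_t): v_t = √[μ(2/r − 1/a_t)] = 1.103 km/s.
Δv₂ = |v_t − v_c| = |1.103 − 2.428| = 1.325 km/s.

Δv₂ = 1325 m/s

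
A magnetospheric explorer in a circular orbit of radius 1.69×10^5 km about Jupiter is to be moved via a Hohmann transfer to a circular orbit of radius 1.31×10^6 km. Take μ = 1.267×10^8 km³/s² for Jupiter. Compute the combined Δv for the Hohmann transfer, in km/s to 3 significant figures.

Δv = 14.2 km/s

The Hohmann ellipse has a_t = (r₁ + r₂)/2 = 7.395×10^5 km.
At r₁ the circular-orbit speed is v₁ = √(μ/r₁) = 27.3807 km/s.
Transfer-orbit speed at r₁ (vis-viva equation): v_p = √[μ(2/r₁ − 1/a_t)] = 36.4428 km/s.
First burn Δv₁ = |v_p − v₁| = 9.0621 km/s.
Circular speed at r₂: v₂ = √(μ/r₂) = 9.8345 km/s.
Transfer-orbit speed at r₂: v_a = √[μ(2/r₂ − 1/a_t)] = 4.7014 km/s.
Second burn Δv₂ = |v₂ − v_a| = 5.1331 km/s.
Δv = Δv₁ + Δv₂ = 9.0621 + 5.1331 = 14.20 km/s.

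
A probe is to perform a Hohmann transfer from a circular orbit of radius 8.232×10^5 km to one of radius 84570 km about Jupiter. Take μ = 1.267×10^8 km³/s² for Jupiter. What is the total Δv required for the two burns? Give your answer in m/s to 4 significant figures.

Δv = 20470 m/s

Transfer-ellipse semi-major axis a_t = (r₁ + r₂)/2 = (8.232×10^5 + 84570)/2 = 4.53885×10^5 km.
At r₁ the circular-orbit speed is v₁ = √(μ/r₁) = 12.406 km/s.
Transfer-orbit speed at r₁ (v² = μ(2/r − 1/a)): v_a = √[μ(2/r₁ − 1/a_t)] = 5.3551 km/s.
First burn Δv₁ = |v_a − v₁| = 7.051 km/s.
Circular speed at r₂: v₂ = √(μ/r₂) = 38.71 km/s.
Transfer-orbit speed at r₂: v_p = √[μ(2/r₂ − 1/a_t)] = 52.13 km/s.
Second burn Δv₂ = |v₂ − v_p| = 13.42 km/s.
Δv = Δv₁ + Δv₂ = 7.051 + 13.42 = 20.47 km/s.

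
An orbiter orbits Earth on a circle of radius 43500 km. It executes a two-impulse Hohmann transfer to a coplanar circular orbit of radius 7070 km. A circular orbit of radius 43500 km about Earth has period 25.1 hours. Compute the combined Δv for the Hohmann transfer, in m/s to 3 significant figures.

From Kepler's third law T² = 4π²r³/μ at r = 43500 km, T = 25.1 hours = 25.1 × 3600 s = 90360 s: μ = 4π²r³/T² = 3.97993×10^5 km³/s².
Transfer-ellipse semi-major axis a_t = (r₁ + r₂)/2 = (43500 + 7070)/2 = 25285 km.
At r₁ the circular-orbit speed is v₁ = √(μ/r₁) = 3.0248 km/s.
On the transfer ellipse at r₁, vis-viva equation gives v_a = √[μ(2/r₁ − 1/a_t)] = 1.5995 km/s.
First burn Δv₁ = |v_a − v₁| = 1.425 km/s.
Circular speed at r₂: v₂ = √(μ/r₂) = 7.503 km/s.
Transfer-orbit speed at r₂: v_p = √[μ(2/r₂ − 1/a_t)] = 9.841 km/s.
Second burn Δv₂ = |v₂ − v_p| = 2.338 km/s.
Δv = Δv₁ + Δv₂ = 1.425 + 2.338 = 3.763 km/s.

Δv = 3760 m/s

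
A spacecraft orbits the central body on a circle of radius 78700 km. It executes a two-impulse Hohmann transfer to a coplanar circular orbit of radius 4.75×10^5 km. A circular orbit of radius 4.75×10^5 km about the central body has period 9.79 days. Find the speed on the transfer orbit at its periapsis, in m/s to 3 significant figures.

From Kepler's third law T² = 4π²r³/μ at r = 4.75×10^5 km, T = 9.79 days = 9.79 × 86400 s = 8.45856×10^5 s: μ = 4π²r³/T² = 5.91354×10^6 km³/s².
Transfer-ellipse semi-major axis a_t = (r₁ + r₂)/2 = (78700 + 4.750×10^5)/2 = 2.7685×10^5 km.
The periapsis of the transfer ellipse is at r = 78700 km.
Applying v² = μ(2/r − 1/a_t): v = 11.35 km/s.

v = 11400 m/s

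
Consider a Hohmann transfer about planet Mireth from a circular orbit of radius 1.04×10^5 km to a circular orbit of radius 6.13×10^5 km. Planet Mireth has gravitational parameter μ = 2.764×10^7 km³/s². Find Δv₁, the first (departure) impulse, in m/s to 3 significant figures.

Δv₁ = 5020 m/s

Semi-major axis of the transfer orbit: a_t = (1.040×10^5 + 6.130×10^5)/2 = 3.585×10^5 km.
Circular speed at r = 1.040×10^5 km: v_c = √(μ/r) = 16.3024 km/s.
Vis-viva on the transfer ellipse at r = 1.040×10^5 km gives v_t = √[μ(2/r − 1/a_t)] = 21.3176 km/s.
Δv₁ = |v_t − v_c| = |21.3176 − 16.3024| = 5.015 km/s.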